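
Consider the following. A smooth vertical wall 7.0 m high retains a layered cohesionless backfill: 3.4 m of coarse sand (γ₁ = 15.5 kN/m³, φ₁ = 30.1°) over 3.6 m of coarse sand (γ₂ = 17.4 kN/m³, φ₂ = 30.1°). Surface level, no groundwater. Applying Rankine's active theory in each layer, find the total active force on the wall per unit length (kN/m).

130 kN/m

K_a1 = tan²(45°−30.1°/2) = 0.3320; K_a2 = tan²(45°−30.1°/2) = 0.3320.
Layer 1: σ at base = K_a1 γ₁ h₁ = 17.50 kPa; P₁ = ½×17.50×3.4 = 29.74.
Layer 2: σ_v at top = γ₁h₁ = 52.70; σ_h top = K_a2×52.70 = 17.50; σ_h base = K_a2×(52.70+17.4×3.6) = 38.29.
P₂ = ½(17.50+38.29)×3.6 = 100.4. Total P_a = 29.74+100.4 = 130.2 kN/m.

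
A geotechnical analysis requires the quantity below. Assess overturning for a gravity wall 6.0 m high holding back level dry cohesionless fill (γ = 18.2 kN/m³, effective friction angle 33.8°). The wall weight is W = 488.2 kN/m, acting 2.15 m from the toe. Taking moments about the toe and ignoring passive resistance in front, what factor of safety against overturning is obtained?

5.62

K_a = tan²(45° − 33.8°/2) = 0.2851.
P_a = ½K_aγH² = 0.5×0.2851×18.2×6.0² = 93.40 kN/m, acting at H/3 = 2.000 m above the base.
Overturning moment M_o = P_a × H/3 = 93.40 × 2.000 = 186.8.
Resisting moment M_r = W × 2.15 = 488.2 × 2.15 = 1050.
FS_overturning = M_r/M_o = 1050/186.8 = 5.619.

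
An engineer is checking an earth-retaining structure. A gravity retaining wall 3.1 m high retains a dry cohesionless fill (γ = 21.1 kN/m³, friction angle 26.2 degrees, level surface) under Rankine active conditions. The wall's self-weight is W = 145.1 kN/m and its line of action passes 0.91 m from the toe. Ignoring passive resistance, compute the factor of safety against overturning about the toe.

K_a = tan²(45° − 26.2°/2) = 0.3874.
P_a = ½K_aγH² = 0.5×0.3874×21.1×3.1² = 39.28 kN/m, acting at H/3 = 1.033 m above the base.
Overturning moment M_o = P_a × H/3 = 39.28 × 1.033 = 40.59.
Resisting moment M_r = W × 0.91 = 145.1 × 0.91 = 132.0.
FS_overturning = M_r/M_o = 132.0/40.59 = 3.253.

3.25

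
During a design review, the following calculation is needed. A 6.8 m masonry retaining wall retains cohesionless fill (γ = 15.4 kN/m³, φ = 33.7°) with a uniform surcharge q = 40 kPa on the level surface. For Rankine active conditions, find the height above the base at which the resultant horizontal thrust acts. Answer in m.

2.76 m

K_a = 0.2863.
Triangular part P₁ = ½K_aγH² = 101.9 at H/3 = 2.267 m; rectangular part P₂ = K_a q H = 77.87 at H/2 = 3.400 m.
ȳ = (P₁·2.267 + P₂·3.400)/(P₁+P₂) = 2.757 m.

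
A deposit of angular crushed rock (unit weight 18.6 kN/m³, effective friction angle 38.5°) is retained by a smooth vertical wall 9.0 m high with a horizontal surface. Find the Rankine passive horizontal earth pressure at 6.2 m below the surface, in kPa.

K_p = (1 + sin φ)/(1 − sin φ) = 4.298.
σ_h = K_p γ z = 4.298 × 18.6 × 6.2 = 495.7 kPa.

496 kPa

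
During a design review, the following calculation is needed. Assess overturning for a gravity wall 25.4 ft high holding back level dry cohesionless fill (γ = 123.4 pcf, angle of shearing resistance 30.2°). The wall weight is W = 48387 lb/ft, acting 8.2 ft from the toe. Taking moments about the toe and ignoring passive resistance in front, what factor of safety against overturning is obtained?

3.56

K_a = tan²(45° − 30.2°/2) = 0.3307.
P_a = ½K_aγH² = 0.5×0.3307×123.4×25.4² = 13160 lb/ft, acting at H/3 = 8.467 ft above the base.
Overturning moment M_o = P_a × H/3 = 13160 × 8.467 = 111400.
Resisting moment M_r = W × 8.2 = 48387 × 8.2 = 396800.
FS_overturning = M_r/M_o = 396800/111400 = 3.560.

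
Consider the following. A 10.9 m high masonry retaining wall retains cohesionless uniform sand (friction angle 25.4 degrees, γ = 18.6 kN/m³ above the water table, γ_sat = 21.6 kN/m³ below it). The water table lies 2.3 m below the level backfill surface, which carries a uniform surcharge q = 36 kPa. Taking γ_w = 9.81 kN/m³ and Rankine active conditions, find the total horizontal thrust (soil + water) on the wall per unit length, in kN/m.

861 kN/m

K_a = tan²(45° − φ/2) = 0.3996.
γ' = 21.6 − 9.81 = 11.79 kN/m³. h₂ = H − d_w = 8.6 m.
σ'_h: at surface K_a·q = 14.39; at WT K_a(q+γd_w) = 31.48; at base K_a(q+γd_w+γ'h₂) = 72.01 kPa.
P₁ = ½(14.39+31.48)×2.3 = 52.75; P₂ = ½(31.48+72.01)×8.6 = 445.0; P_w = ½γ_w h₂² = 362.8.
Total = 52.75+445.0+362.8 = 860.5 kN/m.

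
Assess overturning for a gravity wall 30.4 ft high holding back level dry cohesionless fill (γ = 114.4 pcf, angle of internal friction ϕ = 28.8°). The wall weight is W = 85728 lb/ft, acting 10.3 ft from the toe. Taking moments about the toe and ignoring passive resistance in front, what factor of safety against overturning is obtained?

K_a = tan²(45° − 28.8°/2) = 0.3498.
P_a = ½K_aγH² = 0.5×0.3498×114.4×30.4² = 18490 lb/ft, acting at H/3 = 10.13 ft above the base.
Overturning moment M_o = P_a × H/3 = 18490 × 10.13 = 187400.
Resisting moment M_r = W × 10.3 = 85728 × 10.3 = 883000.
FS_overturning = M_r/M_o = 883000/187400 = 4.713.

4.71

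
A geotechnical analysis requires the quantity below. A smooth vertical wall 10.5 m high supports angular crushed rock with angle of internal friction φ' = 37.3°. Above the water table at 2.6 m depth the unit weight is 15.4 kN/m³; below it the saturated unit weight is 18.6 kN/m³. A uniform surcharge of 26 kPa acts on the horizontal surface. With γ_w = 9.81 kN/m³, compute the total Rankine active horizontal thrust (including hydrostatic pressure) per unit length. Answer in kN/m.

531 kN/m

K_a = tan²(45° − φ/2) = 0.2453.
γ' = 18.6 − 9.81 = 8.790 kN/m³. h₂ = H − d_w = 7.9 m.
σ'_h: at surface K_a·q = 6.379; at WT K_a(q+γd_w) = 16.20; at base K_a(q+γd_w+γ'h₂) = 33.24 kPa.
P₁ = ½(6.379+16.20)×2.6 = 29.36; P₂ = ½(16.20+33.24)×7.9 = 195.3; P_w = ½γ_w h₂² = 306.1.
Total = 29.36+195.3+306.1 = 530.8 kN/m.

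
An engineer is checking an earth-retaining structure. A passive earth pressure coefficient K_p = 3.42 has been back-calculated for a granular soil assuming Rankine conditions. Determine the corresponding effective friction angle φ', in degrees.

33.2°

K_p = (1+sin φ)/(1−sin φ) ⇒ sin φ = (K_p − 1)/(K_p + 1) = 0.5475.
φ = arcsin(0.5475) = 33.20°.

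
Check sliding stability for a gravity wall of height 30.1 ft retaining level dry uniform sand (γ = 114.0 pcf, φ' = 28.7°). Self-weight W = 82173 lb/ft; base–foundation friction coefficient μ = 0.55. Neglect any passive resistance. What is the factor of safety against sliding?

K_a = tan²(45° − 28.7°/2) = 0.3511.
P_a = ½K_aγH² = 0.5×0.3511×114.0×30.1² = 18130 lb/ft, acting at H/3 = 10.03 ft above the base.
FS_sliding = μW / P_a = 0.55×82173 / 18130 = 2.492.

2.49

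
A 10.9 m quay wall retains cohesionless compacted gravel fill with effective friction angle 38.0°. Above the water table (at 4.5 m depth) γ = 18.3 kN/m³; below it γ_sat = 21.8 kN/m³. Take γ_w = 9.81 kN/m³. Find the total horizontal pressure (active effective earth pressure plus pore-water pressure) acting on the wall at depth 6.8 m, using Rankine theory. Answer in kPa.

K_a = (1 − sin φ)/(1 + sin φ) = 0.2379.
γ' = 21.8 − 9.81 = 11.99 kN/m³.
Effective vertical stress at 6.8 m: σ'_v = 18.3×4.5 + 11.99×2.30 = 109.9 kPa.
σ'_h = K_a σ'_v = 0.2379 × 109.9 = 26.15 kPa; u = γ_w × 2.30 = 22.56 kPa.
Total σ_h = 26.15 + 22.56 = 48.71 kPa.

48.7 kPa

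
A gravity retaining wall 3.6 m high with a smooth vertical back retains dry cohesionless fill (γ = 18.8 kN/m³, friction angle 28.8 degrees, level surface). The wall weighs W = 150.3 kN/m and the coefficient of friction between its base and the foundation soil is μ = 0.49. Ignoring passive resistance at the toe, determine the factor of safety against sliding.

K_a = tan²(45° − 28.8°/2) = 0.3498.
P_a = ½K_aγH² = 0.5×0.3498×18.8×3.6² = 42.61 kN/m, acting at H/3 = 1.200 m above the base.
FS_sliding = μW / P_a = 0.49×150.3 / 42.61 = 1.728.

1.73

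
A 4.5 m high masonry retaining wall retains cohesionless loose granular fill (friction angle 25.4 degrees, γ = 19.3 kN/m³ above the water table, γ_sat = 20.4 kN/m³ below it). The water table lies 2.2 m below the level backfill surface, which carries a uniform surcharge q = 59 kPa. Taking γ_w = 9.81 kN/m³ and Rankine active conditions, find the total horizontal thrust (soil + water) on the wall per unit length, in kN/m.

201 kN/m

K_a = tan²(45° − φ/2) = 0.3996.
γ' = 20.4 − 9.81 = 10.59 kN/m³. h₂ = H − d_w = 2.3 m.
σ'_h: at surface K_a·q = 23.58; at WT K_a(q+γd_w) = 40.55; at base K_a(q+γd_w+γ'h₂) = 50.28 kPa.
P₁ = ½(23.58+40.55)×2.2 = 70.54; P₂ = ½(40.55+50.28)×2.3 = 104.5; P_w = ½γ_w h₂² = 25.95.
Total = 70.54+104.5+25.95 = 200.9 kN/m.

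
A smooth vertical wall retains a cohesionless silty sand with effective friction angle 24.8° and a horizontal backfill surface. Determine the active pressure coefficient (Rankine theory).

0.409

K_a = tan²(45° − φ/2) = tan²(32.60°) = 0.4090.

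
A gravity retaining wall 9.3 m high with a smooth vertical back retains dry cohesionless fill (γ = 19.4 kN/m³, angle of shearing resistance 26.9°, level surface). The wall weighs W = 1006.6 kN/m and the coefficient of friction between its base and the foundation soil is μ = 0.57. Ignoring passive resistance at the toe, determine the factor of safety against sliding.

1.81

K_a = tan²(45° − 26.9°/2) = 0.3770.
P_a = ½K_aγH² = 0.5×0.3770×19.4×9.3² = 316.3 kN/m, acting at H/3 = 3.100 m above the base.
FS_sliding = μW / P_a = 0.57×1006.6 / 316.3 = 1.814.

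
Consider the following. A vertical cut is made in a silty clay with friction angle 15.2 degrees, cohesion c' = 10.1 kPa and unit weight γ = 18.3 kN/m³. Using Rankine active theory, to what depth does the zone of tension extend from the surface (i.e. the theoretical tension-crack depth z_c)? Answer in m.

1.44 m

K_a = tan²(45° − 15.2°/2) = 0.5845; √K_a = 0.7646.
The active pressure is zero where K_a γ z = 2c√K_a, so z_c = 2c/(γ√K_a) = 2×10.1/(18.3×0.7646) = 1.444 m.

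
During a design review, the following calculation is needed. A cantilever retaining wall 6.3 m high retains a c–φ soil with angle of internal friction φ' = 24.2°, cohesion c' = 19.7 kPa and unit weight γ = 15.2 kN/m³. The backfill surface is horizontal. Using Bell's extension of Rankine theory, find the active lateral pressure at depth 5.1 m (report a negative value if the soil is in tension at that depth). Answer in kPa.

K_a = (1 − sin φ)/(1 + sin φ) = 0.4185.
σ_a = K_a γ z − 2c√K_a = 0.4185×15.2×5.1 − 2×19.7×0.6469 = 6.954 kPa.

6.95 kPa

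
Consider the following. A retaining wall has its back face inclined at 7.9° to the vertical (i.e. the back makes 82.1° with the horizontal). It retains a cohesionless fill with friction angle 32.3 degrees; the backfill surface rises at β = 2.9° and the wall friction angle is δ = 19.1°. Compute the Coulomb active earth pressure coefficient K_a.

0.345

K_a = sin²(α+φ) / [sin²α · sin(α−δ) · (1 + √{sin(φ+δ)sin(φ−β) / (sin(α−δ)sin(α+β))})²].
With α = 82.1°, φ = 32.3°, δ = 19.1°, β = 2.9°: K_a = 0.3454.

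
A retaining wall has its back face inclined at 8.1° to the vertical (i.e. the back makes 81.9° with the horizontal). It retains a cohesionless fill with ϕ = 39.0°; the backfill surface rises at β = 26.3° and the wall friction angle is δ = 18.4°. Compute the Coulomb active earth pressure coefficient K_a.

K_a = sin²(α+φ) / [sin²α · sin(α−δ) · (1 + √{sin(φ+δ)sin(φ−β) / (sin(α−δ)sin(α+β))})²].
With α = 81.9°, φ = 39.0°, δ = 18.4°, β = 26.3°: K_a = 0.3902.

0.390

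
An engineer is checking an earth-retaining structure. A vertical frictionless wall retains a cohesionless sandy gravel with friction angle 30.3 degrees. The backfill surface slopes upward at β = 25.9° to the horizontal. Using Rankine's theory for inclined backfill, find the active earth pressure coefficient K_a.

K_a = cos β · (cos β − √(cos²β − cos²φ)) / (cos β + √(cos²β − cos²φ)).
cos β = 0.8996, cos φ = 0.8634, √(cos²β − cos²φ) = 0.2525.
K_a = 0.8996 × (0.8996 − 0.2525)/(0.8996 + 0.2525) = 0.5052.

0.505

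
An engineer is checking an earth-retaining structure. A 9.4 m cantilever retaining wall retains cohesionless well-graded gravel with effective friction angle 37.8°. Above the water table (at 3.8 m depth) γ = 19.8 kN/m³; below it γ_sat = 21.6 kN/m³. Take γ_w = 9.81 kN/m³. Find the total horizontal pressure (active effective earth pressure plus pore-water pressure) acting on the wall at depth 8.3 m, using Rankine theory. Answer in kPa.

74.9 kPa

K_a = (1 − sin φ)/(1 + sin φ) = 0.2400.
γ' = 21.6 − 9.81 = 11.79 kN/m³.
Effective vertical stress at 8.3 m: σ'_v = 19.8×3.8 + 11.79×4.50 = 128.3 kPa.
σ'_h = K_a σ'_v = 0.2400 × 128.3 = 30.79 kPa; u = γ_w × 4.50 = 44.15 kPa.
Total σ_h = 30.79 + 44.15 = 74.94 kPa.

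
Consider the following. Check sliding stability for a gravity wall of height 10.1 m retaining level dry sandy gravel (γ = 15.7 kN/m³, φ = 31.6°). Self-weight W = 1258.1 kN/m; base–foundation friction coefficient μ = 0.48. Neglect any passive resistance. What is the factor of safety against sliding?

K_a = tan²(45° − 31.6°/2) = 0.3123.
P_a = ½K_aγH² = 0.5×0.3123×15.7×10.1² = 250.1 kN/m, acting at H/3 = 3.367 m above the base.
FS_sliding = μW / P_a = 0.48×1258.1 / 250.1 = 2.414.

2.41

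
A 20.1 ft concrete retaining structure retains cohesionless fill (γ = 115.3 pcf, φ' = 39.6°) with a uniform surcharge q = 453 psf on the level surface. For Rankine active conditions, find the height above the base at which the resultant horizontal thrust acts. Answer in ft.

7.64 ft

K_a = 0.2214.
Triangular part P₁ = ½K_aγH² = 5157 at H/3 = 6.700 ft; rectangular part P₂ = K_a q H = 2016 at H/2 = 10.05 ft.
ȳ = (P₁·6.700 + P₂·10.05)/(P₁+P₂) = 7.642 ft.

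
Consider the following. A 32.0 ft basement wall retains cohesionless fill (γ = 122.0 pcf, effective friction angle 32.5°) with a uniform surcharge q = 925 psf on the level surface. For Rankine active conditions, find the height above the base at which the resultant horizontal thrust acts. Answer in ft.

12.4 ft

K_a = 0.3010.
Triangular part P₁ = ½K_aγH² = 18800 at H/3 = 10.67 ft; rectangular part P₂ = K_a q H = 8909 at H/2 = 16.00 ft.
ȳ = (P₁·10.67 + P₂·16.00)/(P₁+P₂) = 12.38 ft.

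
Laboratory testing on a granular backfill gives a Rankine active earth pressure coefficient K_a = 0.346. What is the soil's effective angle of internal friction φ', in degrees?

29.1°

K_a = tan²(45° − φ/2) ⇒ 45° − φ/2 = arctan(√0.346) = 30.46°.
φ = 2(45° − 30.46°) = 29.07°.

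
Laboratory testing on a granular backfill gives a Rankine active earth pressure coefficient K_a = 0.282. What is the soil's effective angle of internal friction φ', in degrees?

K_a = tan²(45° − φ/2) ⇒ 45° − φ/2 = arctan(√0.282) = 27.97°.
φ = 2(45° − 27.97°) = 34.06°.

34.1°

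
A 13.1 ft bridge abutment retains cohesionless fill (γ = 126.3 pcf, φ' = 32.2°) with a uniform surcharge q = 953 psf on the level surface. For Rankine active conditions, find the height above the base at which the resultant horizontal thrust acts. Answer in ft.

K_a = 0.3047.
Triangular part P₁ = ½K_aγH² = 3302 at H/3 = 4.367 ft; rectangular part P₂ = K_a q H = 3804 at H/2 = 6.550 ft.
ȳ = (P₁·4.367 + P₂·6.550)/(P₁+P₂) = 5.535 ft.

5.54 ft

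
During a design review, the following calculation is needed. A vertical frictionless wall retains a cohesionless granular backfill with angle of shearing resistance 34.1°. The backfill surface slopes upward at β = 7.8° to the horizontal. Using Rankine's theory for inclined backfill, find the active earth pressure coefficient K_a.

0.288

K_a = cos β · (cos β − √(cos²β − cos²φ)) / (cos β + √(cos²β − cos²φ)).
cos β = 0.9907, cos φ = 0.8281, √(cos²β − cos²φ) = 0.5440.
K_a = 0.9907 × (0.9907 − 0.5440)/(0.9907 + 0.5440) = 0.2884.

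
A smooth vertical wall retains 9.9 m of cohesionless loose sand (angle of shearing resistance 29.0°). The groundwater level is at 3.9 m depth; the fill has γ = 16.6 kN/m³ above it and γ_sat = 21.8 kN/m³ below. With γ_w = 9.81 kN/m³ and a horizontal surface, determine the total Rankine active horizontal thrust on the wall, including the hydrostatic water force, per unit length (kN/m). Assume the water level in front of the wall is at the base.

K_a = tan²(45° − φ/2) = 0.3470.
γ' = 21.8 − 9.81 = 11.99 kN/m³. Depth below WT = 6.0 m.
σ'_h at WT = K_a γ d_w = 22.46 kPa; at base = 22.46 + K_a γ' × 6.0 = 47.42 kPa.
P₁ (0–3.9 m) = ½×22.46×3.9 = 43.80. P₂ (3.9–9.9 m) = ½(22.46+47.42)×6.0 = 209.7.
P_w = ½ γ_w h₂² = 0.5×9.81×6.0² = 176.6. Total = 43.80+209.7+176.6 = 430.0 kN/m.

430 kN/m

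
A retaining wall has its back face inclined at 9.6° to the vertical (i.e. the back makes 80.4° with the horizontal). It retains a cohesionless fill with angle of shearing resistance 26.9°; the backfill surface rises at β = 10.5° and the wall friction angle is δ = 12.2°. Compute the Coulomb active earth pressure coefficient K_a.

0.488

K_a = sin²(α+φ) / [sin²α · sin(α−δ) · (1 + √{sin(φ+δ)sin(φ−β) / (sin(α−δ)sin(α+β))})²].
With α = 80.4°, φ = 26.9°, δ = 12.2°, β = 10.5°: K_a = 0.4884.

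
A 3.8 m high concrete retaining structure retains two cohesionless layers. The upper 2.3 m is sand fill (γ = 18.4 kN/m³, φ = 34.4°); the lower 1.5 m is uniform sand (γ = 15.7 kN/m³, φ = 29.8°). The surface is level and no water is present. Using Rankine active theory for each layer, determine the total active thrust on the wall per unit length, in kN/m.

40.8 kN/m

K_a1 = tan²(45°−34.4°/2) = 0.2780; K_a2 = tan²(45°−29.8°/2) = 0.3360.
Layer 1: σ at base = K_a1 γ₁ h₁ = 11.76 kPa; P₁ = ½×11.76×2.3 = 13.53.
Layer 2: σ_v at top = γ₁h₁ = 42.32; σ_h top = K_a2×42.32 = 14.22; σ_h base = K_a2×(42.32+15.7×1.5) = 22.13.
P₂ = ½(14.22+22.13)×1.5 = 27.27. Total P_a = 13.53+27.27 = 40.80 kN/m.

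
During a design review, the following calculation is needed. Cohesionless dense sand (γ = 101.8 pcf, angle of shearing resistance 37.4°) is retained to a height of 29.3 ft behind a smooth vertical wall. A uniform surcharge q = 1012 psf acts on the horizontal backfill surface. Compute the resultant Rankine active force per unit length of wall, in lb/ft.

K_a = tan²(45° − φ/2) = 0.2443.
Soil triangle: ½ K_a γ H² = 0.5×0.2443×101.8×29.3² = 10670 lb/ft.
Surcharge rectangle: K_a q H = 0.2443×1012×29.3 = 7243 lb/ft.
Total = 10670 + 7243 = 17920 lb/ft.

17900 lb/ft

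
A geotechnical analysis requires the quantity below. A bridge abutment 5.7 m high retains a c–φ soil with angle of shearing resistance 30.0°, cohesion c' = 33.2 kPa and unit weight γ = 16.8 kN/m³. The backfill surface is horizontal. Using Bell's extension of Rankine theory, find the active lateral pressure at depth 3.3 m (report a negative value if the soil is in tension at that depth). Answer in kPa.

K_a = (1 − sin φ)/(1 + sin φ) = 0.3333.
σ_a = K_a γ z − 2c√K_a = 0.3333×16.8×3.3 − 2×33.2×0.5774 = -19.86 kPa.

-19.9 kPa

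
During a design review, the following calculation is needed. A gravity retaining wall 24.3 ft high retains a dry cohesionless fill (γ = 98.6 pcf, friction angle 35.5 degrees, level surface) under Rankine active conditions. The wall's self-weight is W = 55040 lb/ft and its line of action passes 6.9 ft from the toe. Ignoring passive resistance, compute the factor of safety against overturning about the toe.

6.07

K_a = tan²(45° − 35.5°/2) = 0.2653.
P_a = ½K_aγH² = 0.5×0.2653×98.6×24.3² = 7722 lb/ft, acting at H/3 = 8.100 ft above the base.
Overturning moment M_o = P_a × H/3 = 7722 × 8.100 = 62550.
Resisting moment M_r = W × 6.9 = 55040 × 6.9 = 379800.
FS_overturning = M_r/M_o = 379800/62550 = 6.072.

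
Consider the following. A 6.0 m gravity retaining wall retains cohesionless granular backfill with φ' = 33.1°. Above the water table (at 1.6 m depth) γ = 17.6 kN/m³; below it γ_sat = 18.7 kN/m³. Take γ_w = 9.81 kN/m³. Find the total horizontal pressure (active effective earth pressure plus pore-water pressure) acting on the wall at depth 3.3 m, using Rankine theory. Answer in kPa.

29.4 kPa

K_a = (1 − sin φ)/(1 + sin φ) = 0.2936.
γ' = 18.7 − 9.81 = 8.890 kN/m³.
Effective vertical stress at 3.3 m: σ'_v = 17.6×1.6 + 8.890×1.70 = 43.27 kPa.
σ'_h = K_a σ'_v = 0.2936 × 43.27 = 12.70 kPa; u = γ_w × 1.70 = 16.68 kPa.
Total σ_h = 12.70 + 16.68 = 29.38 kPa.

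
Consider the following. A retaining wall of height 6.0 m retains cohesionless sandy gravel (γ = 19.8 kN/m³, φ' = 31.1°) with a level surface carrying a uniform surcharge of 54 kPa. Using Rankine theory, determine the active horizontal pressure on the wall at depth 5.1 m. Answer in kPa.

K_a = (1 − sin φ)/(1 + sin φ) = 0.3188.
σ_v = γz + q = 19.8 × 5.1 + 54 = 155.0 kPa.
σ_h = K_a σ_v = 0.3188 × 155.0 = 49.41 kPa.

49.4 kPa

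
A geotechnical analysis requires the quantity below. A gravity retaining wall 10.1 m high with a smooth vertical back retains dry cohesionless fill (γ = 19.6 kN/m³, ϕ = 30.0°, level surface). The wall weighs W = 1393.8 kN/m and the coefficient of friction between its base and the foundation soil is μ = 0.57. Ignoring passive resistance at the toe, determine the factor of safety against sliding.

2.38

K_a = tan²(45° − 30.0°/2) = 0.3333.
P_a = ½K_aγH² = 0.5×0.3333×19.6×10.1² = 333.2 kN/m, acting at H/3 = 3.367 m above the base.
FS_sliding = μW / P_a = 0.57×1393.8 / 333.2 = 2.384.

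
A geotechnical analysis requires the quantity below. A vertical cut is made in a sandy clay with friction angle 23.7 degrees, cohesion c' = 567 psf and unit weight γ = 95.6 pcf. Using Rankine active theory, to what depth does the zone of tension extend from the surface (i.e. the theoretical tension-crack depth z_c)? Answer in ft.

18.2 ft

K_a = tan²(45° − 23.7°/2) = 0.4266; √K_a = 0.6531.
The active pressure is zero where K_a γ z = 2c√K_a, so z_c = 2c/(γ√K_a) = 2×567/(95.6×0.6531) = 18.16 ft.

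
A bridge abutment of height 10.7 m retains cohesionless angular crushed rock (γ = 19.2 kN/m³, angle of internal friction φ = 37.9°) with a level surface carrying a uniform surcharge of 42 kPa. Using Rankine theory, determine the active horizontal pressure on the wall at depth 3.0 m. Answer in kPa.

K_a = (1 − sin φ)/(1 + sin φ) = 0.2389.
σ_v = γz + q = 19.2 × 3.0 + 42 = 99.60 kPa.
σ_h = K_a σ_v = 0.2389 × 99.60 = 23.80 kPa.

23.8 kPa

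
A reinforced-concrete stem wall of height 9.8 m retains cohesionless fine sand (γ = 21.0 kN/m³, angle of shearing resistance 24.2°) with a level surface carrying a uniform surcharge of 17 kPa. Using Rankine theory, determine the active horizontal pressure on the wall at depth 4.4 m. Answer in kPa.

K_a = (1 − sin φ)/(1 + sin φ) = 0.4185.
σ_v = γz + q = 21.0 × 4.4 + 17 = 109.4 kPa.
σ_h = K_a σ_v = 0.4185 × 109.4 = 45.79 kPa.

45.8 kPa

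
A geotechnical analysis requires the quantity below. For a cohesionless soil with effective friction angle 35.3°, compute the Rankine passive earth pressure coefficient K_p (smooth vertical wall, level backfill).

K_p = (1 + sin φ)/(1 − sin φ) = tan²(45° + 35.3°/2) = 3.738.

3.74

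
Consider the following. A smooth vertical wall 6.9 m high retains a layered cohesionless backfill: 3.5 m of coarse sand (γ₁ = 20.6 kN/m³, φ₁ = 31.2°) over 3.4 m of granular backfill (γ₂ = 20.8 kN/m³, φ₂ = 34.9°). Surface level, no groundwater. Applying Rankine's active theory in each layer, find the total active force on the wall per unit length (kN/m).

139 kN/m

K_a1 = tan²(45°−31.2°/2) = 0.3175; K_a2 = tan²(45°−34.9°/2) = 0.2721.
Layer 1: σ at base = K_a1 γ₁ h₁ = 22.89 kPa; P₁ = ½×22.89×3.5 = 40.06.
Layer 2: σ_v at top = γ₁h₁ = 72.10; σ_h top = K_a2×72.10 = 19.62; σ_h base = K_a2×(72.10+20.8×3.4) = 38.87.
P₂ = ½(19.62+38.87)×3.4 = 99.43. Total P_a = 40.06+99.43 = 139.5 kN/m.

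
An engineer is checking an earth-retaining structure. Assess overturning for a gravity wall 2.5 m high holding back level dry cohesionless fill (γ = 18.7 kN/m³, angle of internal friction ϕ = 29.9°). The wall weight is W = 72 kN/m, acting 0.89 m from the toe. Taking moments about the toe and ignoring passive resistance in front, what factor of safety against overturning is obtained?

K_a = tan²(45° − 29.9°/2) = 0.3347.
P_a = ½K_aγH² = 0.5×0.3347×18.7×2.5² = 19.56 kN/m, acting at H/3 = 0.8333 m above the base.
Overturning moment M_o = P_a × H/3 = 19.56 × 0.8333 = 16.30.
Resisting moment M_r = W × 0.89 = 72 × 0.89 = 64.08.
FS_overturning = M_r/M_o = 64.08/16.30 = 3.932.

3.93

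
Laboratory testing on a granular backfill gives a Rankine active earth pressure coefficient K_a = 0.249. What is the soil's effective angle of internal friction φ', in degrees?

K_a = tan²(45° − φ/2) ⇒ 45° − φ/2 = arctan(√0.249) = 26.52°.
φ = 2(45° − 26.52°) = 36.96°.

37.0°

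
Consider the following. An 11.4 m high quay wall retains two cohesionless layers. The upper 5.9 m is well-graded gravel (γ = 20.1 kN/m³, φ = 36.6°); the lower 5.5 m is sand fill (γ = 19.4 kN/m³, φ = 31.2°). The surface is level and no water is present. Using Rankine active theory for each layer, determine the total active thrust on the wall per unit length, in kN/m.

K_a1 = tan²(45°−36.6°/2) = 0.2530; K_a2 = tan²(45°−31.2°/2) = 0.3175.
Layer 1: σ at base = K_a1 γ₁ h₁ = 30.00 kPa; P₁ = ½×30.00×5.9 = 88.49.
Layer 2: σ_v at top = γ₁h₁ = 118.6; σ_h top = K_a2×118.6 = 37.65; σ_h base = K_a2×(118.6+19.4×5.5) = 71.53.
P₂ = ½(37.65+71.53)×5.5 = 300.2. Total P_a = 88.49+300.2 = 388.7 kN/m.

389 kN/m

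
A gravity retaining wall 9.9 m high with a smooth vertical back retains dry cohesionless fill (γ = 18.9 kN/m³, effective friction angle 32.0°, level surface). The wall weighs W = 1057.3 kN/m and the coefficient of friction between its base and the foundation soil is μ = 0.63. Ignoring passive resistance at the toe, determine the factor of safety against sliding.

2.34

K_a = tan²(45° − 32.0°/2) = 0.3073.
P_a = ½K_aγH² = 0.5×0.3073×18.9×9.9² = 284.6 kN/m, acting at H/3 = 3.300 m above the base.
FS_sliding = μW / P_a = 0.63×1057.3 / 284.6 = 2.341.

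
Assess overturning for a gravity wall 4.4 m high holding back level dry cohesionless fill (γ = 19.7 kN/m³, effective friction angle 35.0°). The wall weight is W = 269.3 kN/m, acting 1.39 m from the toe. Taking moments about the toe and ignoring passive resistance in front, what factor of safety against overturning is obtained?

4.94

K_a = tan²(45° − 35.0°/2) = 0.2710.
P_a = ½K_aγH² = 0.5×0.2710×19.7×4.4² = 51.68 kN/m, acting at H/3 = 1.467 m above the base.
Overturning moment M_o = P_a × H/3 = 51.68 × 1.467 = 75.79.
Resisting moment M_r = W × 1.39 = 269.3 × 1.39 = 374.3.
FS_overturning = M_r/M_o = 374.3/75.79 = 4.939.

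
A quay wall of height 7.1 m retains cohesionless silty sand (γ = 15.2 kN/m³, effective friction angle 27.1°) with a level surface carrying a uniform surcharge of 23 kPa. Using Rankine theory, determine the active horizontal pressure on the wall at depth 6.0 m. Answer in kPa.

K_a = (1 − sin φ)/(1 + sin φ) = 0.3741.
σ_v = γz + q = 15.2 × 6.0 + 23 = 114.2 kPa.
σ_h = K_a σ_v = 0.3741 × 114.2 = 42.72 kPa.

42.7 kPa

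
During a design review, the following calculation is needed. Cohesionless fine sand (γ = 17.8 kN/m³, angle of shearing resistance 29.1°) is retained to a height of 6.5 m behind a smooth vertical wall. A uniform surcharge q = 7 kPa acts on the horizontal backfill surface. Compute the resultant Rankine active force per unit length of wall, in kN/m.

K_a = tan²(45° − φ/2) = 0.3456.
Soil triangle: ½ K_a γ H² = 0.5×0.3456×17.8×6.5² = 130.0 kN/m.
Surcharge rectangle: K_a q H = 0.3456×7×6.5 = 15.72 kN/m.
Total = 130.0 + 15.72 = 145.7 kN/m.

146 kN/m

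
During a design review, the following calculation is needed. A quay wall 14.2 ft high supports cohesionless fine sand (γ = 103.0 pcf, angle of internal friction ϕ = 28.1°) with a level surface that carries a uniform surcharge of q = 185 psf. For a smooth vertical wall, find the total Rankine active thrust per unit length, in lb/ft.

4680 lb/ft

K_a = tan²(45° − φ/2) = 0.3596.
Soil triangle: ½ K_a γ H² = 0.5×0.3596×103.0×14.2² = 3734 lb/ft.
Surcharge rectangle: K_a q H = 0.3596×185×14.2 = 944.7 lb/ft.
Total = 3734 + 944.7 = 4679 lb/ft.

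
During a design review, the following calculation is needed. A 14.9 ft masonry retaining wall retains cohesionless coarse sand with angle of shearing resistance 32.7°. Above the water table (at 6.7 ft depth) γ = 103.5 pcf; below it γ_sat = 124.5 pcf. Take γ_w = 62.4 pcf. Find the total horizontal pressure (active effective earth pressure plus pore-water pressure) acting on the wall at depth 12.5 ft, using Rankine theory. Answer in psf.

676 psf

K_a = (1 − sin φ)/(1 + sin φ) = 0.2985.
γ' = 124.5 − 62.4 = 62.10 pcf.
Effective vertical stress at 12.5 ft: σ'_v = 103.5×6.7 + 62.10×5.80 = 1054 psf.
σ'_h = K_a σ'_v = 0.2985 × 1054 = 314.5 psf; u = γ_w × 5.80 = 361.9 psf.
Total σ_h = 314.5 + 361.9 = 676.4 psf.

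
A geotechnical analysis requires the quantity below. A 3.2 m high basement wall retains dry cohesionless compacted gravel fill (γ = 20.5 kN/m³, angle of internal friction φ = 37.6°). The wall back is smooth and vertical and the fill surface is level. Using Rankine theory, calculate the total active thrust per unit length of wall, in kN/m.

25.4 kN/m

K_a = tan²(45° − φ/2) = 0.2421.
P_a = ½ K_a γ H² = 0.5 × 0.2421 × 20.5 × 3.2² = 25.41 kN/m.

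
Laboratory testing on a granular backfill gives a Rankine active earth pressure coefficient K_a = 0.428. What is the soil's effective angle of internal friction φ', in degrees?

23.6°

K_a = tan²(45° − φ/2) ⇒ 45° − φ/2 = arctan(√0.428) = 33.19°.
φ = 2(45° − 33.19°) = 23.61°.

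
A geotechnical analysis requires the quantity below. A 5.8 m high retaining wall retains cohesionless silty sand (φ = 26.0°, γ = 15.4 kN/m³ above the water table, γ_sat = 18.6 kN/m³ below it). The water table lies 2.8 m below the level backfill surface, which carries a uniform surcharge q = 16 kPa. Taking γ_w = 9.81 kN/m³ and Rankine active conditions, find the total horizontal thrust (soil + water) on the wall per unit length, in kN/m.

170 kN/m

K_a = tan²(45° − φ/2) = 0.3905.
γ' = 18.6 − 9.81 = 8.790 kN/m³. h₂ = H − d_w = 3.0 m.
σ'_h: at surface K_a·q = 6.247; at WT K_a(q+γd_w) = 23.08; at base K_a(q+γd_w+γ'h₂) = 33.38 kPa.
P₁ = ½(6.247+23.08)×2.8 = 41.06; P₂ = ½(23.08+33.38)×3.0 = 84.70; P_w = ½γ_w h₂² = 44.14.
Total = 41.06+84.70+44.14 = 169.9 kN/m.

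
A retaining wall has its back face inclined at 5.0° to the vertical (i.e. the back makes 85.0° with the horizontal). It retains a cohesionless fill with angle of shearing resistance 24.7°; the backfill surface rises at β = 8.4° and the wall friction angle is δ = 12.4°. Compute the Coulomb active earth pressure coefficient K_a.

K_a = sin²(α+φ) / [sin²α · sin(α−δ) · (1 + √{sin(φ+δ)sin(φ−β) / (sin(α−δ)sin(α+β))})²].
With α = 85.0°, φ = 24.7°, δ = 12.4°, β = 8.4°: K_a = 0.4632.

0.463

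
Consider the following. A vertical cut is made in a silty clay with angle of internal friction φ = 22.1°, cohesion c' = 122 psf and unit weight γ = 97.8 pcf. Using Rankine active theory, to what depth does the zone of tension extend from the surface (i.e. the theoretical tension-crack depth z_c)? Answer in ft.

K_a = tan²(45° − 22.1°/2) = 0.4533; √K_a = 0.6732.
The active pressure is zero where K_a γ z = 2c√K_a, so z_c = 2c/(γ√K_a) = 2×122/(97.8×0.6732) = 3.706 ft.

3.71 ft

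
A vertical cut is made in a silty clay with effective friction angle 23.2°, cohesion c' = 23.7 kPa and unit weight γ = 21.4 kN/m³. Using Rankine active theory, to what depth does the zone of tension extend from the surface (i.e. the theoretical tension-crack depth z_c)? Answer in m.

K_a = tan²(45° − 23.2°/2) = 0.4348; √K_a = 0.6594.
The active pressure is zero where K_a γ z = 2c√K_a, so z_c = 2c/(γ√K_a) = 2×23.7/(21.4×0.6594) = 3.359 m.

3.36 m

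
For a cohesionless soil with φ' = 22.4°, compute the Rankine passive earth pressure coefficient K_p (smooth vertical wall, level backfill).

K_p = (1 + sin φ)/(1 − sin φ) = tan²(45° + 22.4°/2) = 2.231.

2.23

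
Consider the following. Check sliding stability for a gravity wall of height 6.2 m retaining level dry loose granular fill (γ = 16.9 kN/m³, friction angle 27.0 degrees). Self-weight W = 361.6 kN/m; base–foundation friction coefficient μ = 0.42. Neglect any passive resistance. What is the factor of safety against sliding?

K_a = tan²(45° − 27.0°/2) = 0.3755.
P_a = ½K_aγH² = 0.5×0.3755×16.9×6.2² = 122.0 kN/m, acting at H/3 = 2.067 m above the base.
FS_sliding = μW / P_a = 0.42×361.6 / 122.0 = 1.245.

1.25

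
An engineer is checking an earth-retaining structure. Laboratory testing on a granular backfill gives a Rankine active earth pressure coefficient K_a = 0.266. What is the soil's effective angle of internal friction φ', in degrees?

35.4°

K_a = tan²(45° − φ/2) ⇒ 45° − φ/2 = arctan(√0.266) = 27.28°.
φ = 2(45° − 27.28°) = 35.43°.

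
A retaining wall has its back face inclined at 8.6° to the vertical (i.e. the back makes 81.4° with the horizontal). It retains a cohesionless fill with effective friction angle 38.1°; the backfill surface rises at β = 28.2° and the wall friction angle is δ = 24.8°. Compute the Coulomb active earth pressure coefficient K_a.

0.447

K_a = sin²(α+φ) / [sin²α · sin(α−δ) · (1 + √{sin(φ+δ)sin(φ−β) / (sin(α−δ)sin(α+β))})²].
With α = 81.4°, φ = 38.1°, δ = 24.8°, β = 28.2°: K_a = 0.4469.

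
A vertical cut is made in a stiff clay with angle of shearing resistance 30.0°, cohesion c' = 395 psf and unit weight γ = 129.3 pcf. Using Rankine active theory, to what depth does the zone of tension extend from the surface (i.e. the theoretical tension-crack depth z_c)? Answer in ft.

K_a = tan²(45° − 30.0°/2) = 0.3333; √K_a = 0.5774.
The active pressure is zero where K_a γ z = 2c√K_a, so z_c = 2c/(γ√K_a) = 2×395/(129.3×0.5774) = 10.58 ft.

10.6 ft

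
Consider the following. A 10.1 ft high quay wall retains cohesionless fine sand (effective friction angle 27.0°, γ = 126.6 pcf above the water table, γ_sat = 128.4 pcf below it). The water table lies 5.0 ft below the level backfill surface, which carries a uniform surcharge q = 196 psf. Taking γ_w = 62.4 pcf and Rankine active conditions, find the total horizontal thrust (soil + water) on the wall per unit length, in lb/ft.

K_a = tan²(45° − φ/2) = 0.3755.
γ' = 128.4 − 62.4 = 66.00 pcf. h₂ = H − d_w = 5.1 ft.
σ'_h: at surface K_a·q = 73.60; at WT K_a(q+γd_w) = 311.3; at base K_a(q+γd_w+γ'h₂) = 437.7 psf.
P₁ = ½(73.60+311.3)×5.0 = 962.3; P₂ = ½(311.3+437.7)×5.1 = 1910; P_w = ½γ_w h₂² = 811.5.
Total = 962.3+1910+811.5 = 3684 lb/ft.

3680 lb/ft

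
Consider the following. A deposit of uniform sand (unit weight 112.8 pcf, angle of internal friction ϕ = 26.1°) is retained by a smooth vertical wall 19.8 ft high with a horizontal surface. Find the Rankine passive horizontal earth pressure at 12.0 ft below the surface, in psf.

3480 psf

K_p = (1 + sin φ)/(1 − sin φ) = 2.571.
σ_h = K_p γ z = 2.571 × 112.8 × 12.0 = 3480 psf.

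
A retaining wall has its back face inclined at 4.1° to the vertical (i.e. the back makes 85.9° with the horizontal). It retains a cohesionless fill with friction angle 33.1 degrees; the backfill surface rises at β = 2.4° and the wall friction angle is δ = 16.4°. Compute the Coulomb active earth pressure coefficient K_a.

0.304

K_a = sin²(α+φ) / [sin²α · sin(α−δ) · (1 + √{sin(φ+δ)sin(φ−β) / (sin(α−δ)sin(α+β))})²].
With α = 85.9°, φ = 33.1°, δ = 16.4°, β = 2.4°: K_a = 0.3037.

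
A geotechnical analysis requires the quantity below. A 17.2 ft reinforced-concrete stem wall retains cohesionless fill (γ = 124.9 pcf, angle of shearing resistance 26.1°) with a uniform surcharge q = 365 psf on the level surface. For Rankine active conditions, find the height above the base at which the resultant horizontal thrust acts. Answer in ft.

K_a = 0.3889.
Triangular part P₁ = ½K_aγH² = 7186 at H/3 = 5.733 ft; rectangular part P₂ = K_a q H = 2442 at H/2 = 8.600 ft.
ȳ = (P₁·5.733 + P₂·8.600)/(P₁+P₂) = 6.460 ft.

6.46 ft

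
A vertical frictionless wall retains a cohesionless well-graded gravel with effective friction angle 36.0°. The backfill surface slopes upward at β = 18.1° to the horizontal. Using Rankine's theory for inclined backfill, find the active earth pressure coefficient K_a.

K_a = cos β · (cos β − √(cos²β − cos²φ)) / (cos β + √(cos²β − cos²φ)).
cos β = 0.9505, cos φ = 0.8090, √(cos²β − cos²φ) = 0.4990.
K_a = 0.9505 × (0.9505 − 0.4990)/(0.9505 + 0.4990) = 0.2961.

0.296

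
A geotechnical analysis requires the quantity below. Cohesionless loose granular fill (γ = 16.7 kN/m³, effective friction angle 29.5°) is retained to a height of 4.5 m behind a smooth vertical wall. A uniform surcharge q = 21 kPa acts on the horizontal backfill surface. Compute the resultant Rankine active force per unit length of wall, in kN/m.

89.6 kN/m

K_a = tan²(45° − φ/2) = 0.3401.
Soil triangle: ½ K_a γ H² = 0.5×0.3401×16.7×4.5² = 57.51 kN/m.
Surcharge rectangle: K_a q H = 0.3401×21×4.5 = 32.14 kN/m.
Total = 57.51 + 32.14 = 89.65 kN/m.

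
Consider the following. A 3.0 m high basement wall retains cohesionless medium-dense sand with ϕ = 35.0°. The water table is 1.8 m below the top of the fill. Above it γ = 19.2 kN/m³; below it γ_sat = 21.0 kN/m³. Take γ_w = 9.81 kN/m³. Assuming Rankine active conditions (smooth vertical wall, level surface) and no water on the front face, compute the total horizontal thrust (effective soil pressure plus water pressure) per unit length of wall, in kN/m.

28.9 kN/m

K_a = tan²(45° − φ/2) = 0.2710.
γ' = 21.0 − 9.81 = 11.19 kN/m³. Depth below WT = 1.2 m.
σ'_h at WT = K_a γ d_w = 9.365 kPa; at base = 9.365 + K_a γ' × 1.2 = 13.00 kPa.
P₁ (0–1.8 m) = ½×9.365×1.8 = 8.429. P₂ (1.8–3.0 m) = ½(9.365+13.00)×1.2 = 13.42.
P_w = ½ γ_w h₂² = 0.5×9.81×1.2² = 7.063. Total = 8.429+13.42+7.063 = 28.91 kN/m.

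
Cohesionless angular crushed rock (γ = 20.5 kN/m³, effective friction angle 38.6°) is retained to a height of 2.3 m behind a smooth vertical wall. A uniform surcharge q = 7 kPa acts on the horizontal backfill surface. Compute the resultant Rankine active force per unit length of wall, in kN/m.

K_a = tan²(45° − φ/2) = 0.2316.
Soil triangle: ½ K_a γ H² = 0.5×0.2316×20.5×2.3² = 12.56 kN/m.
Surcharge rectangle: K_a q H = 0.2316×7×2.3 = 3.729 kN/m.
Total = 12.56 + 3.729 = 16.29 kN/m.

16.3 kN/m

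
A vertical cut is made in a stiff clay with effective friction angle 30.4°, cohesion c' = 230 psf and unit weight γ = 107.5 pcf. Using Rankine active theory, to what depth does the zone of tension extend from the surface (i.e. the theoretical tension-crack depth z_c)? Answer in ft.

K_a = tan²(45° − 30.4°/2) = 0.3280; √K_a = 0.5727.
The active pressure is zero where K_a γ z = 2c√K_a, so z_c = 2c/(γ√K_a) = 2×230/(107.5×0.5727) = 7.472 ft.

7.47 ft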